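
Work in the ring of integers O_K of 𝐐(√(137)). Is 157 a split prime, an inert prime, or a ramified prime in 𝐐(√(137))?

157 remains inert

Since 137 ≡ 1 mod 4, the ring of integers is ℤ[(1+√137)/2] with discriminant 137.
157 ∤ 137, so 157 is unramified.
Compute (137/157) via Euler: 137^((157-1)/2) mod 157 = 156, so (137/157) = -1.
Legendre symbol -1 ⇒ 157 is inert.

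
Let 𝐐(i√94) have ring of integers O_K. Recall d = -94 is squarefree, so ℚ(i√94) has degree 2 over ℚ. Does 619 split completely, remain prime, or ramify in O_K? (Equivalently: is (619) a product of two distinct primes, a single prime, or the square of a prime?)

inert

d = -94 ≡ 2 (mod 4), so O_K = ℤ[√-94] and disc(K) = 4d = -376.
619 ∤ -376, so 619 is unramified.
Euler's criterion: (-94)^309 mod 619 = 618. Thus (-94|619) = -1.
(-94/619) = -1, so 619 is inert.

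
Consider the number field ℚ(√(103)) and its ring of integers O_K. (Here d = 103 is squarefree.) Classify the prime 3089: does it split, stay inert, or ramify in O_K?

inert

103 mod 4 = 3, hence disc K = 4·103 = 412 and O_K = ℤ[√103].
3089 ∤ 412, so 3089 is unramified.
Compute (103/3089) via Euler: 103^((3089-1)/2) mod 3089 = 3088, so (103/3089) = -1.
d is a non-residue mod p, hence 3089 remains inert in O_K.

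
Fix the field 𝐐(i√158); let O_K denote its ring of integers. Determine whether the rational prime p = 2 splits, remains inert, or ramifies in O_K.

Since -158 ≢ 1 mod 4, the ring of integers is ℤ[√-158] with discriminant 4·(-158) = -632.
Ramification test: 2 | -632. The prime 2 ramifies in K.

ramifies in O_K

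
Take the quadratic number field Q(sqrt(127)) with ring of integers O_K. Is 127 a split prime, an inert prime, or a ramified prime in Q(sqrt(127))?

d = 127 ≡ 3 (mod 4), so O_K = ℤ[√127] and disc(K) = 4d = 508.
disc(K) = 508 = 127·4, so p = 127 is ramified.

ramifies in O_K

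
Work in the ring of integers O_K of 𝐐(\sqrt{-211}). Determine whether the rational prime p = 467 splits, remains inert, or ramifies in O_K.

-211 mod 4 = 1, hence disc K = -211 and O_K = ℤ[(1+√-211)/2].
Since gcd(467, -211) = 1 the prime 467 does not ramify.
Compute (-211/467) via Euler: 256^((467-1)/2) mod 467 = 1, so (-211/467) = 1.
d is a quadratic residue mod p, hence 467 splits in O_K.

split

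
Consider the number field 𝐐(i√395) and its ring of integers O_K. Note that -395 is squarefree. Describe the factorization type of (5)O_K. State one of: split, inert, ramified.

d = -395 ≡ 1 (mod 4), so O_K = ℤ[(1+√-395)/2] and disc(K) = d = -395.
disc(K) = -395 = 5·(-79), so p = 5 is ramified.

ramified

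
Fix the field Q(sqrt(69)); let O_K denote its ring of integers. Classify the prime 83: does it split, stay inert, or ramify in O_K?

83 splits in O_K

Since 69 ≡ 1 mod 4, the ring of integers is ℤ[(1+√69)/2] with discriminant 69.
disc(K) = 69 is not divisible by 83; 83 is unramified.
Euler's criterion: 69^41 mod 83 = 1. Thus (69|83) = 1.
Legendre symbol 1 ⇒ 83 is split.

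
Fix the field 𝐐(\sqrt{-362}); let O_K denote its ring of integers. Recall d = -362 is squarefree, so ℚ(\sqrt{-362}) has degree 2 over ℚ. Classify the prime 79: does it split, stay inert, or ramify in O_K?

inert — (79) stays prime in O_K

d = -362 ≡ 2 (mod 4), so O_K = ℤ[√-362] and disc(K) = 4d = -1448.
Since gcd(79, -1448) = 1 the prime 79 does not ramify.
Euler's criterion: (-362)^39 mod 79 = 78. Thus (-362|79) = -1.
d is a non-residue mod p, hence 79 remains inert in O_K.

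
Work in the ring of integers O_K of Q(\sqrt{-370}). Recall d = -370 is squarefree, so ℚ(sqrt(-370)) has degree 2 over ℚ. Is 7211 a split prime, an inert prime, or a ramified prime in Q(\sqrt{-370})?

splits completely

d = -370 ≡ 2 (mod 4), so O_K = ℤ[√-370] and disc(K) = 4d = -1480.
7211 ∤ -1480, so 7211 is unramified.
(-370/7211) = 6841^3605 mod 7211 = 1, giving Legendre symbol 1.
(-370/7211) = 1, so 7211 splits.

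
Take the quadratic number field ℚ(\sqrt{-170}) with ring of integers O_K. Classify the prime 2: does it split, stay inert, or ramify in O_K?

p ramifies

-170 mod 4 = 2, hence disc K = 4·(-170) = -680 and O_K = ℤ[√-170].
2 divides disc(K) = -680, so 2 ramifies.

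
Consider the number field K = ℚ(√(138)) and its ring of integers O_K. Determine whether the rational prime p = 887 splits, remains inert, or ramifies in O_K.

d = 138 ≡ 2 (mod 4), so O_K = ℤ[√138] and disc(K) = 4d = 552.
disc(K) = 552 is not divisible by 887; 887 is unramified.
Compute (138/887) via Euler: 138^((887-1)/2) mod 887 = 886, so (138/887) = -1.
d is a non-residue mod p, hence 887 remains inert in O_K.

inert — (887) stays prime in O_K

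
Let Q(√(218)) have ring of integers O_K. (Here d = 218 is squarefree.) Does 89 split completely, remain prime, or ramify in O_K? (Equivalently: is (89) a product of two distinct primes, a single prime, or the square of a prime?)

Since 218 ≢ 1 mod 4, the ring of integers is ℤ[√218] with discriminant 4·218 = 872.
Since gcd(89, 872) = 1 the prime 89 does not ramify.
Compute (218/89) via Euler: 40^((89-1)/2) mod 89 = 1, so (218/89) = 1.
(218/89) = 1, so 89 splits.

p splits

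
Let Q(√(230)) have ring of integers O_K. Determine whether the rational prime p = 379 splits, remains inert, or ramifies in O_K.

d = 230 ≡ 2 (mod 4), so O_K = ℤ[√230] and disc(K) = 4d = 920.
Since gcd(379, 920) = 1 the prime 379 does not ramify.
Compute (230/379) via Euler: 230^((379-1)/2) mod 379 = 378, so (230/379) = -1.
d is a non-residue mod p, hence 379 remains inert in O_K.

remains prime (inert)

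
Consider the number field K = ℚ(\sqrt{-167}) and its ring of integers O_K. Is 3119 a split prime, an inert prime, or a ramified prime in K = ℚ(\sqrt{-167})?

inert

d = -167 ≡ 1 (mod 4), so O_K = ℤ[(1+√-167)/2] and disc(K) = d = -167.
Since gcd(3119, -167) = 1 the prime 3119 does not ramify.
Compute (-167/3119) via Euler: 2952^((3119-1)/2) mod 3119 = 3118, so (-167/3119) = -1.
d is a non-residue mod p, hence 3119 remains inert in O_K.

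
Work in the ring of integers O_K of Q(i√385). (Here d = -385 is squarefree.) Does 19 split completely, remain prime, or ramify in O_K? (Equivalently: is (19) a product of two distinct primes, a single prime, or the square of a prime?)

d = -385 ≡ 3 (mod 4), so O_K = ℤ[√-385] and disc(K) = 4d = -1540.
Since gcd(19, -1540) = 1 the prime 19 does not ramify.
(-385/19) = 14^9 mod 19 = 18, giving Legendre symbol -1.
(-385/19) = -1, so 19 is inert.

19 remains inert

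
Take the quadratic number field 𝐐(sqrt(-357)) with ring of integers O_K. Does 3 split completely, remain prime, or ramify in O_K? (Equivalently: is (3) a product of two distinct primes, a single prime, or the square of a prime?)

3 is ramified

Since -357 ≢ 1 mod 4, the ring of integers is ℤ[√-357] with discriminant 4·(-357) = -1428.
3 divides disc(K) = -1428, so 3 ramifies.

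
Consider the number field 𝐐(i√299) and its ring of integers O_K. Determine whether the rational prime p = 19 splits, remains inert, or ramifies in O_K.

Since -299 ≡ 1 mod 4, the ring of integers is ℤ[(1+√-299)/2] with discriminant -299.
19 ∤ -299, so 19 is unramified.
(-299/19) = 5^9 mod 19 = 1, giving Legendre symbol 1.
(-299/19) = 1, so 19 splits.

split — (19) = 𝔭₁𝔭₂ with 𝔭₁ ≠ 𝔭₂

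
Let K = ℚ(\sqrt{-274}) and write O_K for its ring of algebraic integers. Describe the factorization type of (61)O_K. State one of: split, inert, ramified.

-274 mod 4 = 2, hence disc K = 4·(-274) = -1096 and O_K = ℤ[√-274].
61 ∤ -1096, so 61 is unramified.
Legendre symbol by Euler's criterion: (-274/61) ≡ (-274)^30 ≡ 60 (mod 61), i.e. (-274/61) = -1.
Legendre symbol -1 ⇒ 61 is inert.

61 remains inert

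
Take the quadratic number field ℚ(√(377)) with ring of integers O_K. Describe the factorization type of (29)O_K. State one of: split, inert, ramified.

Since 377 ≡ 1 mod 4, the ring of integers is ℤ[(1+√377)/2] with discriminant 377.
Ramification test: 29 | 377. The prime 29 ramifies in K.

ramified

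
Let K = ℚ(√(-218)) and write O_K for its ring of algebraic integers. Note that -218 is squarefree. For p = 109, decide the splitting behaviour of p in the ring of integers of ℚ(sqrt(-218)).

p ramifies

d = -218 ≡ 2 (mod 4), so O_K = ℤ[√-218] and disc(K) = 4d = -872.
disc(K) = -872 = 109·(-8), so p = 109 is ramified.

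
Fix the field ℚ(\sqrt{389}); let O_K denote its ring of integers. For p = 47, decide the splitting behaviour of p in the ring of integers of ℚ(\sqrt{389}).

389 mod 4 = 1, hence disc K = 389 and O_K = ℤ[(1+√389)/2].
disc(K) = 389 is not divisible by 47; 47 is unramified.
Euler's criterion: 389^23 mod 47 = 46. Thus (389|47) = -1.
d is a non-residue mod p, hence 47 remains inert in O_K.

p is inert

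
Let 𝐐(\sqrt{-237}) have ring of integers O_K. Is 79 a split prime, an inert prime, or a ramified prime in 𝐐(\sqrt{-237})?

Since -237 ≢ 1 mod 4, the ring of integers is ℤ[√-237] with discriminant 4·(-237) = -948.
79 divides disc(K) = -948, so 79 ramifies.

ramified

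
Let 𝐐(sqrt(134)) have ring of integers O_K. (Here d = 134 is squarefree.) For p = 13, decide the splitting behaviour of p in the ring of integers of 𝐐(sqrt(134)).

split — (13) = 𝔭₁𝔭₂ with 𝔭₁ ≠ 𝔭₂

d = 134 ≡ 2 (mod 4), so O_K = ℤ[√134] and disc(K) = 4d = 536.
Since gcd(13, 536) = 1 the prime 13 does not ramify.
Legendre symbol by Euler's criterion: (134/13) ≡ 134^6 ≡ 1 (mod 13), i.e. (134/13) = 1.
Legendre symbol 1 ⇒ 13 is split.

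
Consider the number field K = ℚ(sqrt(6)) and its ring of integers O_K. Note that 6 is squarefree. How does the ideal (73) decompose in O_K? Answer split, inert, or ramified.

d = 6 ≡ 2 (mod 4), so O_K = ℤ[√6] and disc(K) = 4d = 24.
73 ∤ 24, so 73 is unramified.
(6/73) = 6^36 mod 73 = 1, giving Legendre symbol 1.
(6/73) = 1, so 73 splits.

split — (73) = 𝔭₁𝔭₂ with 𝔭₁ ≠ 𝔭₂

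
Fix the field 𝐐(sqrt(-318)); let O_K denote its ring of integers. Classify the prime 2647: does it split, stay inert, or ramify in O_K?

Since -318 ≢ 1 mod 4, the ring of integers is ℤ[√-318] with discriminant 4·(-318) = -1272.
2647 ∤ -1272, so 2647 is unramified.
Legendre symbol by Euler's criterion: (-318/2647) ≡ (-318)^1323 ≡ 2646 (mod 2647), i.e. (-318/2647) = -1.
Legendre symbol -1 ⇒ 2647 is inert.

inert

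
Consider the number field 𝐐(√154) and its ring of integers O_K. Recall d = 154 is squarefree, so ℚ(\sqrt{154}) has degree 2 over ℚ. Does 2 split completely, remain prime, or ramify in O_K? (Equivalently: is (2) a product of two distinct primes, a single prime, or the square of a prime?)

Since 154 ≢ 1 mod 4, the ring of integers is ℤ[√154] with discriminant 4·154 = 616.
Ramification test: 2 | 616. The prime 2 ramifies in K.

ramified — (2) = 𝔭²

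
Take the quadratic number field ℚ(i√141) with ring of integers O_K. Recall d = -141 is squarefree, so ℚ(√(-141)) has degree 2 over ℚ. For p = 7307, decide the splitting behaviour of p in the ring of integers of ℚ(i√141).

inert — (7307) stays prime in O_K

Since -141 ≢ 1 mod 4, the ring of integers is ℤ[√-141] with discriminant 4·(-141) = -564.
disc(K) = -564 is not divisible by 7307; 7307 is unramified.
Legendre symbol by Euler's criterion: (-141/7307) ≡ (-141)^3653 ≡ 7306 (mod 7307), i.e. (-141/7307) = -1.
(-141/7307) = -1, so 7307 is inert.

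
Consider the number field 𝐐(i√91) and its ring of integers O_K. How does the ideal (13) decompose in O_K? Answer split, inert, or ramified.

Since -91 ≡ 1 mod 4, the ring of integers is ℤ[(1+√-91)/2] with discriminant -91.
Ramification test: 13 | -91. The prime 13 ramifies in K.

ramified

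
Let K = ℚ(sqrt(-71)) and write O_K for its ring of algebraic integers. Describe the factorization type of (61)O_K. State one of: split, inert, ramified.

d = -71 ≡ 1 (mod 4), so O_K = ℤ[(1+√-71)/2] and disc(K) = d = -71.
Since gcd(61, -71) = 1 the prime 61 does not ramify.
Compute (-71/61) via Euler: 51^((61-1)/2) mod 61 = 60, so (-71/61) = -1.
d is a non-residue mod p, hence 61 remains inert in O_K.

inert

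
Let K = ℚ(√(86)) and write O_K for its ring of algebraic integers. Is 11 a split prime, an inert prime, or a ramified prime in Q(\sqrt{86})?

86 mod 4 = 2, hence disc K = 4·86 = 344 and O_K = ℤ[√86].
disc(K) = 344 is not divisible by 11; 11 is unramified.
Legendre symbol by Euler's criterion: (86/11) ≡ 86^5 ≡ 1 (mod 11), i.e. (86/11) = 1.
(86/11) = 1, so 11 splits.

11 splits in O_K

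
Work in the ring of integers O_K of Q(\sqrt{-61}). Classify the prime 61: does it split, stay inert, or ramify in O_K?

-61 mod 4 = 3, hence disc K = 4·(-61) = -244 and O_K = ℤ[√-61].
Ramification test: 61 | -244. The prime 61 ramifies in K.

ramified — (61) = 𝔭²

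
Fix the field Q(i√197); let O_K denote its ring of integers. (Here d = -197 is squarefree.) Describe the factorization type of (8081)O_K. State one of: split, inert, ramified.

-197 mod 4 = 3, hence disc K = 4·(-197) = -788 and O_K = ℤ[√-197].
8081 ∤ -788, so 8081 is unramified.
Compute (-197/8081) via Euler: 7884^((8081-1)/2) mod 8081 = 1, so (-197/8081) = 1.
Legendre symbol 1 ⇒ 8081 is split.

split — (8081) = 𝔭₁𝔭₂ with 𝔭₁ ≠ 𝔭₂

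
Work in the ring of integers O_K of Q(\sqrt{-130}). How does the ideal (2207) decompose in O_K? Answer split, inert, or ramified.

p splits

Since -130 ≢ 1 mod 4, the ring of integers is ℤ[√-130] with discriminant 4·(-130) = -520.
Since gcd(2207, -520) = 1 the prime 2207 does not ramify.
Legendre symbol by Euler's criterion: (-130/2207) ≡ (-130)^1103 ≡ 1 (mod 2207), i.e. (-130/2207) = 1.
Legendre symbol 1 ⇒ 2207 is split.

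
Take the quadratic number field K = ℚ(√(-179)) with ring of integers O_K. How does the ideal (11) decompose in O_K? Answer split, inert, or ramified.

Since -179 ≡ 1 mod 4, the ring of integers is ℤ[(1+√-179)/2] with discriminant -179.
Since gcd(11, -179) = 1 the prime 11 does not ramify.
Legendre symbol by Euler's criterion: (-179/11) ≡ (-179)^5 ≡ 10 (mod 11), i.e. (-179/11) = -1.
Legendre symbol -1 ⇒ 11 is inert.

inert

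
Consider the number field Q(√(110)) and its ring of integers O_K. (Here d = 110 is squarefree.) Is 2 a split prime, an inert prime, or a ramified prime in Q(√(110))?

Since 110 ≢ 1 mod 4, the ring of integers is ℤ[√110] with discriminant 4·110 = 440.
Ramification test: 2 | 440. The prime 2 ramifies in K.

ramified — (2) = 𝔭²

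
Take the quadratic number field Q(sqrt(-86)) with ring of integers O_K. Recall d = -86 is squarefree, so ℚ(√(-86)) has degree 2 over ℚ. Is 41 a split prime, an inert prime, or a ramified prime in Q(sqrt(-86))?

split — (41) = 𝔭₁𝔭₂ with 𝔭₁ ≠ 𝔭₂

Since -86 ≢ 1 mod 4, the ring of integers is ℤ[√-86] with discriminant 4·(-86) = -344.
41 ∤ -344, so 41 is unramified.
(-86/41) = 37^20 mod 41 = 1, giving Legendre symbol 1.
d is a quadratic residue mod p, hence 41 splits in O_K.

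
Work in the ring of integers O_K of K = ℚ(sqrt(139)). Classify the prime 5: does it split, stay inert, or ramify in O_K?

p splits

d = 139 ≡ 3 (mod 4), so O_K = ℤ[√139] and disc(K) = 4d = 556.
disc(K) = 556 is not divisible by 5; 5 is unramified.
(139/5) = 4^2 mod 5 = 1, giving Legendre symbol 1.
d is a quadratic residue mod p, hence 5 splits in O_K.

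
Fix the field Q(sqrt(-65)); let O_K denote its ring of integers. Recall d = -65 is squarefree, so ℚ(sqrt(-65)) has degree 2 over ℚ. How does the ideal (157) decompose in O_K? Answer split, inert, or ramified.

inert — (157) stays prime in O_K

Since -65 ≢ 1 mod 4, the ring of integers is ℤ[√-65] with discriminant 4·(-65) = -260.
disc(K) = -260 is not divisible by 157; 157 is unramified.
(-65/157) = 92^78 mod 157 = 156, giving Legendre symbol -1.
(-65/157) = -1, so 157 is inert.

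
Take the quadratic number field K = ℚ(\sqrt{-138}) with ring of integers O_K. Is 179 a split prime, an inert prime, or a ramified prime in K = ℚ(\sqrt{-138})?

remains prime (inert)

Since -138 ≢ 1 mod 4, the ring of integers is ℤ[√-138] with discriminant 4·(-138) = -552.
179 ∤ -552, so 179 is unramified.
(-138/179) = 41^89 mod 179 = 178, giving Legendre symbol -1.
d is a non-residue mod p, hence 179 remains inert in O_K.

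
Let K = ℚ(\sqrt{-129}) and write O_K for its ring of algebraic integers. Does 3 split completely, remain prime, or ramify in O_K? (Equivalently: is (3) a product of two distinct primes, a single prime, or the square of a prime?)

-129 mod 4 = 3, hence disc K = 4·(-129) = -516 and O_K = ℤ[√-129].
3 divides disc(K) = -516, so 3 ramifies.

ramifies in O_K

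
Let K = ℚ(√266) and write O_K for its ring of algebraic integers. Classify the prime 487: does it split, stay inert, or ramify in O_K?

d = 266 ≡ 2 (mod 4), so O_K = ℤ[√266] and disc(K) = 4d = 1064.
disc(K) = 1064 is not divisible by 487; 487 is unramified.
Euler's criterion: 266^243 mod 487 = 486. Thus (266|487) = -1.
d is a non-residue mod p, hence 487 remains inert in O_K.

p is inert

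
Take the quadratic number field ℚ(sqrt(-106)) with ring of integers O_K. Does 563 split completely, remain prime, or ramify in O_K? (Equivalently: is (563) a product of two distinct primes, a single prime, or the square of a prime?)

p is inert

Since -106 ≢ 1 mod 4, the ring of integers is ℤ[√-106] with discriminant 4·(-106) = -424.
disc(K) = -424 is not divisible by 563; 563 is unramified.
Legendre symbol by Euler's criterion: (-106/563) ≡ (-106)^281 ≡ 562 (mod 563), i.e. (-106/563) = -1.
d is a non-residue mod p, hence 563 remains inert in O_K.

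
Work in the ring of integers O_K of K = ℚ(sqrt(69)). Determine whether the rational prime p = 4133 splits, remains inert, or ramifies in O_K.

p is inert

69 mod 4 = 1, hence disc K = 69 and O_K = ℤ[(1+√69)/2].
4133 ∤ 69, so 4133 is unramified.
Legendre symbol by Euler's criterion: (69/4133) ≡ 69^2066 ≡ 4132 (mod 4133), i.e. (69/4133) = -1.
(69/4133) = -1, so 4133 is inert.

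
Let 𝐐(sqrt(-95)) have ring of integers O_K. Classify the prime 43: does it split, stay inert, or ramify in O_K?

-95 mod 4 = 1, hence disc K = -95 and O_K = ℤ[(1+√-95)/2].
disc(K) = -95 is not divisible by 43; 43 is unramified.
Compute (-95/43) via Euler: 34^((43-1)/2) mod 43 = 42, so (-95/43) = -1.
(-95/43) = -1, so 43 is inert.

p is inert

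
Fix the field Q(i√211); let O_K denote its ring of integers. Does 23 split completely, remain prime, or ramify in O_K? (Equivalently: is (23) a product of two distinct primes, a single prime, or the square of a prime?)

d = -211 ≡ 1 (mod 4), so O_K = ℤ[(1+√-211)/2] and disc(K) = d = -211.
disc(K) = -211 is not divisible by 23; 23 is unramified.
(-211/23) = 19^11 mod 23 = 22, giving Legendre symbol -1.
(-211/23) = -1, so 23 is inert.

remains prime (inert)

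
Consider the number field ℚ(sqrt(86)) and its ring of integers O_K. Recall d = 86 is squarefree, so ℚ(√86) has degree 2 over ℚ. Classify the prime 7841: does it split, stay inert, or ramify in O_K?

split — (7841) = 𝔭₁𝔭₂ with 𝔭₁ ≠ 𝔭₂

d = 86 ≡ 2 (mod 4), so O_K = ℤ[√86] and disc(K) = 4d = 344.
7841 ∤ 344, so 7841 is unramified.
Euler's criterion: 86^3920 mod 7841 = 1. Thus (86|7841) = 1.
d is a quadratic residue mod p, hence 7841 splits in O_K.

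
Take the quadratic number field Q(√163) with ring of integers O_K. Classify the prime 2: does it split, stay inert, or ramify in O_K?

2 is ramified

Since 163 ≢ 1 mod 4, the ring of integers is ℤ[√163] with discriminant 4·163 = 652.
2 divides disc(K) = 652, so 2 ramifies.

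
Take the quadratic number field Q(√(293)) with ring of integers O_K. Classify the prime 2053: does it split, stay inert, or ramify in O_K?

inert — (2053) stays prime in O_K

293 mod 4 = 1, hence disc K = 293 and O_K = ℤ[(1+√293)/2].
2053 ∤ 293, so 2053 is unramified.
Legendre symbol by Euler's criterion: (293/2053) ≡ 293^1026 ≡ 2052 (mod 2053), i.e. (293/2053) = -1.
Legendre symbol -1 ⇒ 2053 is inert.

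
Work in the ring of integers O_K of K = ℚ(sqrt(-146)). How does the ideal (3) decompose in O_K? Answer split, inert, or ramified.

splits completely

Since -146 ≢ 1 mod 4, the ring of integers is ℤ[√-146] with discriminant 4·(-146) = -584.
disc(K) = -584 is not divisible by 3; 3 is unramified.
Euler's criterion: (-146)^1 mod 3 = 1. Thus (-146|3) = 1.
Legendre symbol 1 ⇒ 3 is split.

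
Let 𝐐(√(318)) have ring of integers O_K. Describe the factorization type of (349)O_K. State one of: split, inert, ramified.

split

Since 318 ≢ 1 mod 4, the ring of integers is ℤ[√318] with discriminant 4·318 = 1272.
349 ∤ 1272, so 349 is unramified.
Compute (318/349) via Euler: 318^((349-1)/2) mod 349 = 1, so (318/349) = 1.
d is a quadratic residue mod p, hence 349 splits in O_K.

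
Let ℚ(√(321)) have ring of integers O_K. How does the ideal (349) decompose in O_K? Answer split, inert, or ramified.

Since 321 ≡ 1 mod 4, the ring of integers is ℤ[(1+√321)/2] with discriminant 321.
Since gcd(349, 321) = 1 the prime 349 does not ramify.
Legendre symbol by Euler's criterion: (321/349) ≡ 321^174 ≡ 348 (mod 349), i.e. (321/349) = -1.
Legendre symbol -1 ⇒ 349 is inert.

349 remains inert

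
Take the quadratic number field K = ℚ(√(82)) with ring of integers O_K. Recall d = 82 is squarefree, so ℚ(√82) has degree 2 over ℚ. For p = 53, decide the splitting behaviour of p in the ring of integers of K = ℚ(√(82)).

splits completely

82 mod 4 = 2, hence disc K = 4·82 = 328 and O_K = ℤ[√82].
53 ∤ 328, so 53 is unramified.
(82/53) = 29^26 mod 53 = 1, giving Legendre symbol 1.
(82/53) = 1, so 53 splits.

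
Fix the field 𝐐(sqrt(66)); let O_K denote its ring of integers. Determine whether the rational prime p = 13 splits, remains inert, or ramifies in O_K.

splits completely

d = 66 ≡ 2 (mod 4), so O_K = ℤ[√66] and disc(K) = 4d = 264.
13 ∤ 264, so 13 is unramified.
Compute (66/13) via Euler: 1^((13-1)/2) mod 13 = 1, so (66/13) = 1.
d is a quadratic residue mod p, hence 13 splits in O_K.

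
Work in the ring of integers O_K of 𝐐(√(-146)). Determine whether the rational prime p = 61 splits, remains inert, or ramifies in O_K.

p is inert

Since -146 ≢ 1 mod 4, the ring of integers is ℤ[√-146] with discriminant 4·(-146) = -584.
disc(K) = -584 is not divisible by 61; 61 is unramified.
Legendre symbol by Euler's criterion: (-146/61) ≡ (-146)^30 ≡ 60 (mod 61), i.e. (-146/61) = -1.
(-146/61) = -1, so 61 is inert.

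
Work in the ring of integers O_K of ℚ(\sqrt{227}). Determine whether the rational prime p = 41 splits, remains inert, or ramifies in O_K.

p is inert

d = 227 ≡ 3 (mod 4), so O_K = ℤ[√227] and disc(K) = 4d = 908.
41 ∤ 908, so 41 is unramified.
(227/41) = 22^20 mod 41 = 40, giving Legendre symbol -1.
(227/41) = -1, so 41 is inert.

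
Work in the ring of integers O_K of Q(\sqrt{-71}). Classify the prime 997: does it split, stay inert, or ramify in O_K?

p splits

-71 mod 4 = 1, hence disc K = -71 and O_K = ℤ[(1+√-71)/2].
997 ∤ -71, so 997 is unramified.
Legendre symbol by Euler's criterion: (-71/997) ≡ (-71)^498 ≡ 1 (mod 997), i.e. (-71/997) = 1.
d is a quadratic residue mod p, hence 997 splits in O_K.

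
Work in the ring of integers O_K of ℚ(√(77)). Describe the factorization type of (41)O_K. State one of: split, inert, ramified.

split — (41) = 𝔭₁𝔭₂ with 𝔭₁ ≠ 𝔭₂

77 mod 4 = 1, hence disc K = 77 and O_K = ℤ[(1+√77)/2].
41 ∤ 77, so 41 is unramified.
Compute (77/41) via Euler: 36^((41-1)/2) mod 41 = 1, so (77/41) = 1.
Legendre symbol 1 ⇒ 41 is split.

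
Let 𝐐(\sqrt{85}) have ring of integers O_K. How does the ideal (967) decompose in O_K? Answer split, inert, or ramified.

remains prime (inert)

Since 85 ≡ 1 mod 4, the ring of integers is ℤ[(1+√85)/2] with discriminant 85.
Since gcd(967, 85) = 1 the prime 967 does not ramify.
(85/967) = 85^483 mod 967 = 966, giving Legendre symbol -1.
d is a non-residue mod p, hence 967 remains inert in O_K.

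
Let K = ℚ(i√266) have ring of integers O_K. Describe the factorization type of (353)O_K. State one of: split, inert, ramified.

p is inert

Since -266 ≢ 1 mod 4, the ring of integers is ℤ[√-266] with discriminant 4·(-266) = -1064.
disc(K) = -1064 is not divisible by 353; 353 is unramified.
(-266/353) = 87^176 mod 353 = 352, giving Legendre symbol -1.
d is a non-residue mod p, hence 353 remains inert in O_K.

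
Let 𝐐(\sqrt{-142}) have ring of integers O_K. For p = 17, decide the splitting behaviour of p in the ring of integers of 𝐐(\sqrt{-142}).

remains prime (inert)

d = -142 ≡ 2 (mod 4), so O_K = ℤ[√-142] and disc(K) = 4d = -568.
disc(K) = -568 is not divisible by 17; 17 is unramified.
Compute (-142/17) via Euler: 11^((17-1)/2) mod 17 = 16, so (-142/17) = -1.
(-142/17) = -1, so 17 is inert.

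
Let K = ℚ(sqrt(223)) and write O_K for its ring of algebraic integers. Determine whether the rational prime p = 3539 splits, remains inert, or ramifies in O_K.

split — (3539) = 𝔭₁𝔭₂ with 𝔭₁ ≠ 𝔭₂

223 mod 4 = 3, hence disc K = 4·223 = 892 and O_K = ℤ[√223].
Since gcd(3539, 892) = 1 the prime 3539 does not ramify.
Legendre symbol by Euler's criterion: (223/3539) ≡ 223^1769 ≡ 1 (mod 3539), i.e. (223/3539) = 1.
Legendre symbol 1 ⇒ 3539 is split.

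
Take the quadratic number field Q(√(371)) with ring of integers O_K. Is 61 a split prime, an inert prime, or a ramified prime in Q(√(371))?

Since 371 ≢ 1 mod 4, the ring of integers is ℤ[√371] with discriminant 4·371 = 1484.
61 ∤ 1484, so 61 is unramified.
Euler's criterion: 371^30 mod 61 = 1. Thus (371|61) = 1.
(371/61) = 1, so 61 splits.

split — (61) = 𝔭₁𝔭₂ with 𝔭₁ ≠ 𝔭₂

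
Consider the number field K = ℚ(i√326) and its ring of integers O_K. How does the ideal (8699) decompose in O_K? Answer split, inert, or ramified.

d = -326 ≡ 2 (mod 4), so O_K = ℤ[√-326] and disc(K) = 4d = -1304.
Since gcd(8699, -1304) = 1 the prime 8699 does not ramify.
(-326/8699) = 8373^4349 mod 8699 = 8698, giving Legendre symbol -1.
Legendre symbol -1 ⇒ 8699 is inert.

inert — (8699) stays prime in O_K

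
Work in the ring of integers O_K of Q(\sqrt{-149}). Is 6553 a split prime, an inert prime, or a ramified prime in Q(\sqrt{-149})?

inert — (6553) stays prime in O_K

d = -149 ≡ 3 (mod 4), so O_K = ℤ[√-149] and disc(K) = 4d = -596.
6553 ∤ -596, so 6553 is unramified.
(-149/6553) = 6404^3276 mod 6553 = 6552, giving Legendre symbol -1.
Legendre symbol -1 ⇒ 6553 is inert.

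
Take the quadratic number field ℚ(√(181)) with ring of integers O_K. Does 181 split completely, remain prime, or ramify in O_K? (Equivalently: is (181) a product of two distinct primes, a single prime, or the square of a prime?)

d = 181 ≡ 1 (mod 4), so O_K = ℤ[(1+√181)/2] and disc(K) = d = 181.
Ramification test: 181 | 181. The prime 181 ramifies in K.

181 is ramified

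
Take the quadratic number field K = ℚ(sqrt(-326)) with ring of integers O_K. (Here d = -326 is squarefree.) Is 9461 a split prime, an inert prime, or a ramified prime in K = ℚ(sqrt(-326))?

splits completely

-326 mod 4 = 2, hence disc K = 4·(-326) = -1304 and O_K = ℤ[√-326].
disc(K) = -1304 is not divisible by 9461; 9461 is unramified.
Euler's criterion: (-326)^4730 mod 9461 = 1. Thus (-326|9461) = 1.
d is a quadratic residue mod p, hence 9461 splits in O_K.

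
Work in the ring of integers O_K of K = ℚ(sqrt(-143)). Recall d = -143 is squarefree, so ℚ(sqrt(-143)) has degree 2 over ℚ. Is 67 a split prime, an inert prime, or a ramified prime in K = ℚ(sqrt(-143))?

inert

Since -143 ≡ 1 mod 4, the ring of integers is ℤ[(1+√-143)/2] with discriminant -143.
67 ∤ -143, so 67 is unramified.
(-143/67) = 58^33 mod 67 = 66, giving Legendre symbol -1.
(-143/67) = -1, so 67 is inert.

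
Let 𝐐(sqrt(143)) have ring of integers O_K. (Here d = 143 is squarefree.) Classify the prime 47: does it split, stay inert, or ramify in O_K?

splits completely

Since 143 ≢ 1 mod 4, the ring of integers is ℤ[√143] with discriminant 4·143 = 572.
Since gcd(47, 572) = 1 the prime 47 does not ramify.
(143/47) = 2^23 mod 47 = 1, giving Legendre symbol 1.
Legendre symbol 1 ⇒ 47 is split.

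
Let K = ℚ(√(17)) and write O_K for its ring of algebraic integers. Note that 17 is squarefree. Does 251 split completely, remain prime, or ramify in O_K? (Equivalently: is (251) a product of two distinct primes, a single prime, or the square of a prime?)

splits completely

17 mod 4 = 1, hence disc K = 17 and O_K = ℤ[(1+√17)/2].
251 ∤ 17, so 251 is unramified.
Euler's criterion: 17^125 mod 251 = 1. Thus (17|251) = 1.
(17/251) = 1, so 251 splits.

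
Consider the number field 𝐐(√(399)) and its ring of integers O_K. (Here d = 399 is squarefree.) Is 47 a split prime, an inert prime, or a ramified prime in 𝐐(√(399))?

d = 399 ≡ 3 (mod 4), so O_K = ℤ[√399] and disc(K) = 4d = 1596.
47 ∤ 1596, so 47 is unramified.
Euler's criterion: 399^23 mod 47 = 46. Thus (399|47) = -1.
Legendre symbol -1 ⇒ 47 is inert.

p is inert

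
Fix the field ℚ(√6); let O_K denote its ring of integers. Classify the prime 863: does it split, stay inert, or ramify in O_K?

6 mod 4 = 2, hence disc K = 4·6 = 24 and O_K = ℤ[√6].
Since gcd(863, 24) = 1 the prime 863 does not ramify.
(6/863) = 6^431 mod 863 = 1, giving Legendre symbol 1.
d is a quadratic residue mod p, hence 863 splits in O_K.

split — (863) = 𝔭₁𝔭₂ with 𝔭₁ ≠ 𝔭₂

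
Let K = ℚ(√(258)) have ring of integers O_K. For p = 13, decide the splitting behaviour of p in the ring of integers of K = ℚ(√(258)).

p is inert

d = 258 ≡ 2 (mod 4), so O_K = ℤ[√258] and disc(K) = 4d = 1032.
13 ∤ 1032, so 13 is unramified.
Euler's criterion: 258^6 mod 13 = 12. Thus (258|13) = -1.
(258/13) = -1, so 13 is inert.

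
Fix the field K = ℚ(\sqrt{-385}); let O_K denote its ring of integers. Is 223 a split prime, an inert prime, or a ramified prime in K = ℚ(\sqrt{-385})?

Since -385 ≢ 1 mod 4, the ring of integers is ℤ[√-385] with discriminant 4·(-385) = -1540.
223 ∤ -1540, so 223 is unramified.
(-385/223) = 61^111 mod 223 = 222, giving Legendre symbol -1.
(-385/223) = -1, so 223 is inert.

remains prime (inert)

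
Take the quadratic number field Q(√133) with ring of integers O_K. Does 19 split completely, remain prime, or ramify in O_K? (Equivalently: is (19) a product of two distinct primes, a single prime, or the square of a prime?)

ramified

d = 133 ≡ 1 (mod 4), so O_K = ℤ[(1+√133)/2] and disc(K) = d = 133.
Ramification test: 19 | 133. The prime 19 ramifies in K.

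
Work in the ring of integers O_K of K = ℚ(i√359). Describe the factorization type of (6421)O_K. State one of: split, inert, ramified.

-359 mod 4 = 1, hence disc K = -359 and O_K = ℤ[(1+√-359)/2].
6421 ∤ -359, so 6421 is unramified.
Compute (-359/6421) via Euler: 6062^((6421-1)/2) mod 6421 = 6420, so (-359/6421) = -1.
d is a non-residue mod p, hence 6421 remains inert in O_K.

inert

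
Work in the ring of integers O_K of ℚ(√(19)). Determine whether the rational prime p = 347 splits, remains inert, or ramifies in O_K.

19 mod 4 = 3, hence disc K = 4·19 = 76 and O_K = ℤ[√19].
disc(K) = 76 is not divisible by 347; 347 is unramified.
Euler's criterion: 19^173 mod 347 = 346. Thus (19|347) = -1.
d is a non-residue mod p, hence 347 remains inert in O_K.

p is inert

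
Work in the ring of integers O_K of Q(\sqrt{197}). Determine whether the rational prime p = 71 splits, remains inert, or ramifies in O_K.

remains prime (inert)

d = 197 ≡ 1 (mod 4), so O_K = ℤ[(1+√197)/2] and disc(K) = d = 197.
Since gcd(71, 197) = 1 the prime 71 does not ramify.
Legendre symbol by Euler's criterion: (197/71) ≡ 197^35 ≡ 70 (mod 71), i.e. (197/71) = -1.
d is a non-residue mod p, hence 71 remains inert in O_K.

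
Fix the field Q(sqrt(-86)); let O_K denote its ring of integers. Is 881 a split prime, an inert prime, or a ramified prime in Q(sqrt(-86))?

split — (881) = 𝔭₁𝔭₂ with 𝔭₁ ≠ 𝔭₂

-86 mod 4 = 2, hence disc K = 4·(-86) = -344 and O_K = ℤ[√-86].
Since gcd(881, -344) = 1 the prime 881 does not ramify.
Compute (-86/881) via Euler: 795^((881-1)/2) mod 881 = 1, so (-86/881) = 1.
Legendre symbol 1 ⇒ 881 is split.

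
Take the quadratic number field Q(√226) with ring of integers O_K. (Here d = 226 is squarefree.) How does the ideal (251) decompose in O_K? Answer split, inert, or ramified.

d = 226 ≡ 2 (mod 4), so O_K = ℤ[√226] and disc(K) = 4d = 904.
251 ∤ 904, so 251 is unramified.
Euler's criterion: 226^125 mod 251 = 250. Thus (226|251) = -1.
(226/251) = -1, so 251 is inert.

251 remains inert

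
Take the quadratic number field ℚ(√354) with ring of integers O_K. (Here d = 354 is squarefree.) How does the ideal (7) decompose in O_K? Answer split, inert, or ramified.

Since 354 ≢ 1 mod 4, the ring of integers is ℤ[√354] with discriminant 4·354 = 1416.
7 ∤ 1416, so 7 is unramified.
Euler's criterion: 354^3 mod 7 = 1. Thus (354|7) = 1.
Legendre symbol 1 ⇒ 7 is split.

split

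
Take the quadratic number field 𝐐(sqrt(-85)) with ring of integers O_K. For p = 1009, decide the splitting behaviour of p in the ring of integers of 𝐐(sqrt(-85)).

Since -85 ≢ 1 mod 4, the ring of integers is ℤ[√-85] with discriminant 4·(-85) = -340.
disc(K) = -340 is not divisible by 1009; 1009 is unramified.
Euler's criterion: (-85)^504 mod 1009 = 1008. Thus (-85|1009) = -1.
Legendre symbol -1 ⇒ 1009 is inert.

p is inert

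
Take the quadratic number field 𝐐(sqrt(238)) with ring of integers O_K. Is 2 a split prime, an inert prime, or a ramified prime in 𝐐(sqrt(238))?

ramifies in O_K

d = 238 ≡ 2 (mod 4), so O_K = ℤ[√238] and disc(K) = 4d = 952.
disc(K) = 952 = 2·476, so p = 2 is ramified.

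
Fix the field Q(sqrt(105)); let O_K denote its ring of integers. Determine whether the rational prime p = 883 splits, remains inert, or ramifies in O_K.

883 remains inert

d = 105 ≡ 1 (mod 4), so O_K = ℤ[(1+√105)/2] and disc(K) = d = 105.
disc(K) = 105 is not divisible by 883; 883 is unramified.
(105/883) = 105^441 mod 883 = 882, giving Legendre symbol -1.
Legendre symbol -1 ⇒ 883 is inert.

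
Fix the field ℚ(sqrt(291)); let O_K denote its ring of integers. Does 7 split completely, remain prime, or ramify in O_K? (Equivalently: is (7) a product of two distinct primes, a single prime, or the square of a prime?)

d = 291 ≡ 3 (mod 4), so O_K = ℤ[√291] and disc(K) = 4d = 1164.
disc(K) = 1164 is not divisible by 7; 7 is unramified.
Euler's criterion: 291^3 mod 7 = 1. Thus (291|7) = 1.
(291/7) = 1, so 7 splits.

split — (7) = 𝔭₁𝔭₂ with 𝔭₁ ≠ 𝔭₂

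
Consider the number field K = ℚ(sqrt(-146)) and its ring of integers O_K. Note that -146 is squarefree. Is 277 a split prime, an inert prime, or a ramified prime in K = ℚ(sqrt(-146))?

d = -146 ≡ 2 (mod 4), so O_K = ℤ[√-146] and disc(K) = 4d = -584.
277 ∤ -584, so 277 is unramified.
Legendre symbol by Euler's criterion: (-146/277) ≡ (-146)^138 ≡ 1 (mod 277), i.e. (-146/277) = 1.
Legendre symbol 1 ⇒ 277 is split.

277 splits in O_K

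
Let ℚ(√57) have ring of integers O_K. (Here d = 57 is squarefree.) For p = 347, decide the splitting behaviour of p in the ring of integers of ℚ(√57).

d = 57 ≡ 1 (mod 4), so O_K = ℤ[(1+√57)/2] and disc(K) = d = 57.
Since gcd(347, 57) = 1 the prime 347 does not ramify.
Euler's criterion: 57^173 mod 347 = 346. Thus (57|347) = -1.
d is a non-residue mod p, hence 347 remains inert in O_K.

remains prime (inert)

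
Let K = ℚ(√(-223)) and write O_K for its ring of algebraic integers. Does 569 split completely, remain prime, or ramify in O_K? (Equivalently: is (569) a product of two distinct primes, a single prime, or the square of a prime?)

remains prime (inert)

d = -223 ≡ 1 (mod 4), so O_K = ℤ[(1+√-223)/2] and disc(K) = d = -223.
Since gcd(569, -223) = 1 the prime 569 does not ramify.
Legendre symbol by Euler's criterion: (-223/569) ≡ (-223)^284 ≡ 568 (mod 569), i.e. (-223/569) = -1.
d is a non-residue mod p, hence 569 remains inert in O_K.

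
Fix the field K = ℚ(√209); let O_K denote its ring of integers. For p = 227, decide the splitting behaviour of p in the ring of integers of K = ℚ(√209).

p splits

209 mod 4 = 1, hence disc K = 209 and O_K = ℤ[(1+√209)/2].
227 ∤ 209, so 227 is unramified.
Legendre symbol by Euler's criterion: (209/227) ≡ 209^113 ≡ 1 (mod 227), i.e. (209/227) = 1.
d is a quadratic residue mod p, hence 227 splits in O_K.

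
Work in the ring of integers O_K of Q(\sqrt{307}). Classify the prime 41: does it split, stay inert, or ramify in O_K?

p splits

307 mod 4 = 3, hence disc K = 4·307 = 1228 and O_K = ℤ[√307].
Since gcd(41, 1228) = 1 the prime 41 does not ramify.
Euler's criterion: 307^20 mod 41 = 1. Thus (307|41) = 1.
Legendre symbol 1 ⇒ 41 is split.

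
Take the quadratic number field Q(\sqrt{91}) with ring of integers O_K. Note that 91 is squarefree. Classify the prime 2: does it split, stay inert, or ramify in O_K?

91 mod 4 = 3, hence disc K = 4·91 = 364 and O_K = ℤ[√91].
2 divides disc(K) = 364, so 2 ramifies.

ramified — (2) = 𝔭²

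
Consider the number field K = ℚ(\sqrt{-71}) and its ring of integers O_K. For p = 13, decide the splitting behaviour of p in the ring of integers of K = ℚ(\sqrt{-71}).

remains prime (inert)

-71 mod 4 = 1, hence disc K = -71 and O_K = ℤ[(1+√-71)/2].
13 ∤ -71, so 13 is unramified.
Euler's criterion: (-71)^6 mod 13 = 12. Thus (-71|13) = -1.
Legendre symbol -1 ⇒ 13 is inert.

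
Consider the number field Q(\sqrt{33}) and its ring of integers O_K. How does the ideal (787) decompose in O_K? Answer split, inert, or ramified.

Since 33 ≡ 1 mod 4, the ring of integers is ℤ[(1+√33)/2] with discriminant 33.
Since gcd(787, 33) = 1 the prime 787 does not ramify.
(33/787) = 33^393 mod 787 = 786, giving Legendre symbol -1.
d is a non-residue mod p, hence 787 remains inert in O_K.

inert — (787) stays prime in O_K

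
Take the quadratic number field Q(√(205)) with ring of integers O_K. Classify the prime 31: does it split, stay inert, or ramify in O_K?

d = 205 ≡ 1 (mod 4), so O_K = ℤ[(1+√205)/2] and disc(K) = d = 205.
Since gcd(31, 205) = 1 the prime 31 does not ramify.
Euler's criterion: 205^15 mod 31 = 1. Thus (205|31) = 1.
Legendre symbol 1 ⇒ 31 is split.

31 splits in O_K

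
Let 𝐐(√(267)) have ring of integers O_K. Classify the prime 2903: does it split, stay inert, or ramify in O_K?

d = 267 ≡ 3 (mod 4), so O_K = ℤ[√267] and disc(K) = 4d = 1068.
Since gcd(2903, 1068) = 1 the prime 2903 does not ramify.
Euler's criterion: 267^1451 mod 2903 = 1. Thus (267|2903) = 1.
d is a quadratic residue mod p, hence 2903 splits in O_K.

p splits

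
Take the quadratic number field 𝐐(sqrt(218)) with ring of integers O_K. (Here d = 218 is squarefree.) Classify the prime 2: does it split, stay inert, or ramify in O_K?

Since 218 ≢ 1 mod 4, the ring of integers is ℤ[√218] with discriminant 4·218 = 872.
disc(K) = 872 = 2·436, so p = 2 is ramified.

ramifies in O_K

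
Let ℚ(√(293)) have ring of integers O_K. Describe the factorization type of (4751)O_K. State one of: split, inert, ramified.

Since 293 ≡ 1 mod 4, the ring of integers is ℤ[(1+√293)/2] with discriminant 293.
disc(K) = 293 is not divisible by 4751; 4751 is unramified.
Legendre symbol by Euler's criterion: (293/4751) ≡ 293^2375 ≡ 4750 (mod 4751), i.e. (293/4751) = -1.
d is a non-residue mod p, hence 4751 remains inert in O_K.

4751 remains inert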